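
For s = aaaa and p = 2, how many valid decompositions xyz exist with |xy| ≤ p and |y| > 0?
3

For s = 'aaaa' with pumping length p = 2:

Constraints: |xy| ≤ 2, |y| > 0

Valid decompositions (|xy| ≤ p, |y| ≥ 1):
  • x='', y='a', z='aaa'
  • x='a', y='a', z='aa'
  • x='', y='aa', z='aa'

Total count: 3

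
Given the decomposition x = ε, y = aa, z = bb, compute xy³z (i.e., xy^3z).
aaaaaabb

Given x = '', y = 'aa', z = 'bb' and i = 3:

xy^3z = x + y·y·...·y (3 times) + z
       = '' + 'aa'^3 + 'bb'
       = '' + 'aaaaaa' + 'bb'
       = 'aaaaaabb'

The pumped string is 'aaaaaabb' with length 8.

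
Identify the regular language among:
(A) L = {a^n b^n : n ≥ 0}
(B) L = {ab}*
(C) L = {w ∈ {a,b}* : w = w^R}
(B) {ab}*

(B) L = {ab}* is regular.

This can be recognized by a finite automaton (DFA/NFA).
Regular expressions like {ab}* define regular languages.

The other choices are not regular:
- {w ∈ {a,b}* : w = w^R}: After pumping, the string is no longer symmetric
- {a^n b^n : n ≥ 0}: After pumping, the number of a's and b's become unequal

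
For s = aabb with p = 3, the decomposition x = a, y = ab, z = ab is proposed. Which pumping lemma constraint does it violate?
Violated: xyz = s

The decomposition x = a, y = ab, z = ab for s = aabb with p = 3
violates the constraint: xyz = s

xyz = 'a' + 'ab' + 'ab' = 'aabab' ≠ 'aabb' = s. The decomposition doesn't reconstruct s.

Pumping lemma constraints:
1. xyz = s (decomposition is valid)
2. |xy| ≤ p
3. |y| > 0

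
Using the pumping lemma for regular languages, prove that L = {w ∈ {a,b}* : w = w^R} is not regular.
Assume for contradiction that L is regular, and let p ≥ 1 be the pumping length given by the pumping lemma.
Choose s = a^p b a^p. Then s ∈ L (it reads the same in both directions) and |s| = 2p + 1 ≥ p.
By the pumping lemma, s = xyz for some x, y, z with |xy| ≤ p, |y| ≥ 1, and xy^i z ∈ L for every i ≥ 0.
Since |xy| ≤ p and the first p symbols of s are all a's, y = a^k for some k with 1 ≤ k ≤ p.

Take i = 2: xy²z = a^(p + k) b a^p.
Its reversal is a^p b a^(p + k). These differ because the block of a's before the unique b has length p + k in one and p in the other, and p + k ≠ p since k ≥ 1. So xy²z is not a palindrome, i.e. xy²z ∉ L.

This contradicts the pumping lemma, which requires xy^i z ∈ L for all i ≥ 0.
Hence L = {w ∈ {a,b}* : w = w^R} is not regular. ∎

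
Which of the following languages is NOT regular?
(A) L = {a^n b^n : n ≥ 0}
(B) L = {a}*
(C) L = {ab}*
(A) {a^n b^n : n ≥ 0}

(A) L = {a^n b^n : n ≥ 0} is NOT regular.

The pumping lemma can be used to prove this:
After pumping, the number of a's and b's become unequal

The other languages are regular because they can be recognized by finite automata.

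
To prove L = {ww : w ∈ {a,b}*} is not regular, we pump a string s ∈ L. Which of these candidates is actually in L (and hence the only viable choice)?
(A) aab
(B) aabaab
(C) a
(B) aabaab

The pumping lemma is applied to a string s that lies in L, so first check membership of each option:
- (A) aab has odd length 3, so it cannot be written as ww and is not in L ✗
- (B) aabaab splits into halves aab · aab, which are equal, so it is in L (w = aab) ✓
- (C) a has odd length 1, so it cannot be written as ww and is not in L ✗

Only (B) aabaab is in L, so it is the only candidate that could play the role of s.
(In a complete proof one picks s in terms of the pumping length p so that |s| ≥ p is guaranteed; a fixed string like aabaab illustrates the shape of such an s.)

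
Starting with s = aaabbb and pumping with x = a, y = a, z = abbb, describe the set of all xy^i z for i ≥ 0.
{xy^i z : i ≥ 0} = {a^(2+i) b^3 : i ≥ 0} = {aabbb, aaabbb, aaaabbb, ...}

With x = a, y = a, z = abbb: Starting with aaabbb and pumping the second 'a', we get strings with 2+i a's followed by 3 b's for i = 0, 1, 2, ...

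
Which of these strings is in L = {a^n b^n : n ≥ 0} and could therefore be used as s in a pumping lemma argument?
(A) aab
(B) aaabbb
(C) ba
(B) aaabbb

The pumping lemma is applied to a string s that lies in L, so first check membership of each option:
- (A) aab has 2 a's and 1 b's; 2 ≠ 1, so it is not in L ✗
- (B) aaabbb = a^3 b^3 has equal counts (3 = 3), so it is in L ✓
- (C) ba has an a after a b, so it is not of the form a^n b^n and is not in L ✗

Only (B) aaabbb is in L, so it is the only candidate that could play the role of s.
(In a complete proof one picks s in terms of the pumping length p so that |s| ≥ p is guaranteed; a fixed string like aaabbb illustrates the shape of such an s.)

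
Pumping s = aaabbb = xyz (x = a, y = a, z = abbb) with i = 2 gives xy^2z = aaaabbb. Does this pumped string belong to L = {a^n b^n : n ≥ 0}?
No

xy²z = a · aa · abbb = aaaabbb.
aaaabbb has 4 a's and 3 b's; 4 ≠ 3, so it is not in L.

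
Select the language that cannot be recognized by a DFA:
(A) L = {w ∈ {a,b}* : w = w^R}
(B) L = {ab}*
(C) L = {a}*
(A) {w ∈ {a,b}* : w = w^R}

(A) L = {w ∈ {a,b}* : w = w^R} is NOT regular.

The pumping lemma can be used to prove this:
After pumping, the string is no longer symmetric

The other languages are regular because they can be recognized by finite automata.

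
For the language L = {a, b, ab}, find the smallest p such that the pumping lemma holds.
p = 3

For a finite language L, the pumping lemma holds vacuously if p > max|s| for s ∈ L.

The longest string in L = {a, b, ab} has length 2.
If p = 3, then no string s ∈ L has |s| ≥ p, so the condition is vacuously true.

The minimum pumping length is p = 3.

Why no smaller p works: for any p ≤ 2, the longest string s ∈ L has |s| = 2 ≥ p, so it would
have to be pumpable; but pumping up (i = 2, 3, ...) produces ever longer strings, which cannot all lie in the
finite language L. So the pumping property fails for every p ≤ 2.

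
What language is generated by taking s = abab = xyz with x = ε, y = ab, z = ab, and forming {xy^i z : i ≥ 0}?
{xy^i z : i ≥ 0} = {(ab)^(i+1) : i ≥ 0} = {ab, abab, ababab, ...}

With x = ε, y = ab, z = ab: Pumping 'ab' gives strings of alternating a's and b's.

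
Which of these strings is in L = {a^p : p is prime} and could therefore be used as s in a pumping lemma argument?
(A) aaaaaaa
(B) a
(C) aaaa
(A) aaaaaaa

The pumping lemma is applied to a string s that lies in L, so first check membership of each option:
- (A) aaaaaaa has length 7, which is prime, so it is in L ✓
- (B) a has length 1, which is not prime, so it is not in L ✗
- (C) aaaa has length 4 = 2 × 2, which is not prime, so it is not in L ✗

Only (A) aaaaaaa is in L, so it is the only candidate that could play the role of s.
(In a complete proof one picks s in terms of the pumping length p so that |s| ≥ p is guaranteed; a fixed string like aaaaaaa illustrates the shape of such an s.)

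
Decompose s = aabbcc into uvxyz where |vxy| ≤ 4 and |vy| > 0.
u='a', v='a', x='bb', y='c', z='c'

For s = aabbcc with pumping length p = 4:

One valid decomposition:
- u = 'a'
- v = 'a'
- x = 'bb'
- y = 'c'
- z = 'c'

Verification:
- uvxyz = 'a' + 'a' + 'bb' + 'c' + 'c' = aabbcc ✓
- |vxy| = |'abbc'| = 4 ≤ 4 ✓
- |vy| = |'ac'| = 2 > 0 ✓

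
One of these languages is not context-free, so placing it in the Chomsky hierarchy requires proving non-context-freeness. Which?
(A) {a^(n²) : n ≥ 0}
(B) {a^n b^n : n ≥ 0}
(A) {a^(n²) : n ≥ 0}

(A) {a^(n²) : n ≥ 0} requires the CFL pumping lemma.

- {a^n b^n : n ≥ 0} is context-free (but not regular)
  • Can be shown non-regular with the regular pumping lemma
  • After pumping, the number of a's and b's become unequal

- {a^(n²) : n ≥ 0} is NOT context-free
  • Requires the CFL pumping lemma to prove
  • Gaps between squares grow unboundedly

The CFL pumping lemma is "stronger" in that it can prove non-membership
in the larger class of context-free languages.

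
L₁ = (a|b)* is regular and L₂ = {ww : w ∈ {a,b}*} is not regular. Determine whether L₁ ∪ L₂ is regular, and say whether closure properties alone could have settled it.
Yes — L₁ ∪ L₂ is regular.

{ww} ⊆ (a|b)*, so L₁ ∪ L₂ = (a|b)*, which is regular.

Note that the bare facts "L₁ regular, L₂ non-regular" do not settle the question by themselves: the closure of regular languages under ∪, ∩, complement and difference applies only when BOTH operands are regular. With a non-regular operand the result can come out regular or non-regular depending on the specific languages, so one has to work out L₁ ∪ L₂ for this particular pair, as above.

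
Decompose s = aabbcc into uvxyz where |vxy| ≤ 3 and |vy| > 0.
u='aa', v='b', x='b', y='c', z='c'

For s = aabbcc with pumping length p = 3:

One valid decomposition:
- u = 'aa'
- v = 'b'
- x = 'b'
- y = 'c'
- z = 'c'

Verification:
- uvxyz = 'aa' + 'b' + 'b' + 'c' + 'c' = aabbcc ✓
- |vxy| = |'bbc'| = 3 ≤ 3 ✓
- |vy| = |'bc'| = 2 > 0 ✓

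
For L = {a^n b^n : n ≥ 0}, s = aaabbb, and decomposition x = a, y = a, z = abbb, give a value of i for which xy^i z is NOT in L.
i = 2

xy²z = a · aa · abbb = aaaabbb; aaaabbb has 4 a's and 3 b's; 4 ≠ 3, so it is not in L.
(Other choices also work, e.g. i = 0, 3; only i = 1 is guaranteed to stay in L since xy¹z = s.)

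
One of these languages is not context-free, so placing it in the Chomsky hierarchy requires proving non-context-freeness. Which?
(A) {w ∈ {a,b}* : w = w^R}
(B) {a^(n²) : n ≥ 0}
(B) {a^(n²) : n ≥ 0}

(B) {a^(n²) : n ≥ 0} requires the CFL pumping lemma.

- {w ∈ {a,b}* : w = w^R} is context-free (but not regular)
  • Can be shown non-regular with the regular pumping lemma
  • After pumping, the string is no longer symmetric

- {a^(n²) : n ≥ 0} is NOT context-free
  • Requires the CFL pumping lemma to prove
  • Gaps between squares grow unboundedly

The CFL pumping lemma is "stronger" in that it can prove non-membership
in the larger class of context-free languages.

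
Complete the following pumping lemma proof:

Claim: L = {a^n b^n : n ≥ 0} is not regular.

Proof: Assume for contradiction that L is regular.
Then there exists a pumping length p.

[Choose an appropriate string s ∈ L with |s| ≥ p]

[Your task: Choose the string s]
s = a^p b^p

This string is in L (has equal a's and b's) and has length 2p ≥ p.
Any decomposition xyz with |xy| ≤ p means y consists only of a's,
so pumping will unbalance the counts.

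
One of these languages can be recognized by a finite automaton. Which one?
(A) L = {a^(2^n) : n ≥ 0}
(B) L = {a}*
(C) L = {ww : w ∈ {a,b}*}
(B) {a}*

(B) L = {a}* is regular.

This can be recognized by a finite automaton (DFA/NFA).
Regular expressions like {a}* define regular languages.

The other choices are not regular:
- {a^(2^n) : n ≥ 0}: After pumping, length is no longer a power of 2
- {ww : w ∈ {a,b}*}: After pumping, the two halves no longer match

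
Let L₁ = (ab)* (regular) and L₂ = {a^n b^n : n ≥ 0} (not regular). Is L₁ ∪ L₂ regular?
No — L₁ ∪ L₂ is not regular.

Let U = (ab)* ∪ {a^n b^n}. If U were regular, then U ∩ aa*bb* would be regular (closure under intersection with a regular language). But (ab)* ∩ aa*bb* = {ab} and {a^n b^n} ∩ aa*bb* = {a^n b^n : n ≥ 1}, so U ∩ aa*bb* = {a^n b^n : n ≥ 1}, which is not regular. Hence U is not regular.

Note that the bare facts "L₁ regular, L₂ non-regular" do not settle the question by themselves: the closure of regular languages under ∪, ∩, complement and difference applies only when BOTH operands are regular. With a non-regular operand the result can come out regular or non-regular depending on the specific languages, so one has to work out L₁ ∪ L₂ for this particular pair, as above.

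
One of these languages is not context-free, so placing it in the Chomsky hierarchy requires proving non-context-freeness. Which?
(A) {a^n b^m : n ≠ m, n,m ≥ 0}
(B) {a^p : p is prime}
(B) {a^p : p is prime}

(B) {a^p : p is prime} requires the CFL pumping lemma.

- {a^n b^m : n ≠ m, n,m ≥ 0} is context-free (but not regular)
  • Can be shown non-regular with the regular pumping lemma
  • After pumping a's, we can make n = m

- {a^p : p is prime} is NOT context-free
  • Requires the CFL pumping lemma to prove
  • The CFL pumping lemma also fails because prime gaps are unbounded

The CFL pumping lemma is "stronger" in that it can prove non-membership
in the larger class of context-free languages.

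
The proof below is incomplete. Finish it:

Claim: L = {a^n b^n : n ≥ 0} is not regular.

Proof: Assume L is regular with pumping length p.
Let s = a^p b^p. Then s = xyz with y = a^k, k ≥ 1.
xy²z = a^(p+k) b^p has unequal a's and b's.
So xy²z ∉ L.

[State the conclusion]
This contradicts the pumping lemma for regular languages,
which guarantees xy^i z ∈ L for all i ≥ 0.

Since our assumption that L is regular leads to a contradiction,
we conclude that L = {a^n b^n : n ≥ 0} is NOT regular. ∎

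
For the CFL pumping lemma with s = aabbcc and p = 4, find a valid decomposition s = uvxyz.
u='a', v='a', x='bb', y='c', z='c'

For s = aabbcc with pumping length p = 4:

One valid decomposition:
- u = 'a'
- v = 'a'
- x = 'bb'
- y = 'c'
- z = 'c'

Verification:
- uvxyz = 'a' + 'a' + 'bb' + 'c' + 'c' = aabbcc ✓
- |vxy| = |'abbc'| = 4 ≤ 4 ✓
- |vy| = |'ac'| = 2 > 0 ✓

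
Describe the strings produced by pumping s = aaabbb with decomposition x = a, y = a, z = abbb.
{xy^i z : i ≥ 0} = {a^(2+i) b^3 : i ≥ 0} = {aabbb, aaabbb, aaaabbb, ...}

With x = a, y = a, z = abbb: Starting with aaabbb and pumping the second 'a', we get strings with 2+i a's followed by 3 b's for i = 0, 1, 2, ...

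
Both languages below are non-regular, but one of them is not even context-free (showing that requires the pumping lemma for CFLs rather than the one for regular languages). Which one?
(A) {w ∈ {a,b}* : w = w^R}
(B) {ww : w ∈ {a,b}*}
(B) {ww : w ∈ {a,b}*}

(B) {ww : w ∈ {a,b}*} requires the CFL pumping lemma.

- {w ∈ {a,b}* : w = w^R} is context-free (but not regular)
  • Can be shown non-regular with the regular pumping lemma
  • After pumping, the string is no longer symmetric

- {ww : w ∈ {a,b}*} is NOT context-free
  • Requires the CFL pumping lemma to prove
  • Even a PDA cannot compare two arbitrary halves symbol by symbol; CFL pumping on a^p b^p a^p b^p fails

The CFL pumping lemma is "stronger" in that it can prove non-membership
in the larger class of context-free languages.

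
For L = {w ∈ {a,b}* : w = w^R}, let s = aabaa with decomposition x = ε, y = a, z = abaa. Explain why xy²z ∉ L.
xy²z = aaabaa ∉ L

Pumping with i = 2 replaces y = a by y² = aa:
- Original: s = xyz = aabaa; aabaa reversed is aabaa, the same string, so it is a palindrome and is in L
- Pumped: xy²z = ε · aa · abaa = aaabaa
- aaabaa reversed is aabaaa ≠ aaabaa, so it is not a palindrome and is not in L

The pumping lemma would require xy²z ∈ L, so this decomposition yields a contradiction.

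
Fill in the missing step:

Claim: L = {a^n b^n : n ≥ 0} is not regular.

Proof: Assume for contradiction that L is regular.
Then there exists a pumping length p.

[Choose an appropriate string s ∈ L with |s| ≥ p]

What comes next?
s = a^p b^p

This string is in L (has equal a's and b's) and has length 2p ≥ p.
Any decomposition xyz with |xy| ≤ p means y consists only of a's,
so pumping will unbalance the counts.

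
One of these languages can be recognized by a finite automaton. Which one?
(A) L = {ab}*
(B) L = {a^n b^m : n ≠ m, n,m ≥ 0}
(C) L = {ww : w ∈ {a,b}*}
(A) {ab}*

(A) L = {ab}* is regular.

This can be recognized by a finite automaton (DFA/NFA).
Regular expressions like {ab}* define regular languages.

The other choices are not regular:
- {ww : w ∈ {a,b}*}: After pumping, the two halves no longer match
- {a^n b^m : n ≠ m, n,m ≥ 0}: After pumping a's, we can make n = m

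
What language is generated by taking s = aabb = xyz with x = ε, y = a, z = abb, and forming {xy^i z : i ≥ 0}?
{xy^i z : i ≥ 0} = {a^(i+1) b^2 : i ≥ 0} = {abb, aabb, aaabb, ...}

With x = ε, y = a, z = abb: Starting with aabb and pumping the first 'a' (z = abb keeps the second 'a'), we get strings with i+1 a's followed by 2 b's for i = 0, 1, 2, ...; note bb is not produced because z always contributes one a.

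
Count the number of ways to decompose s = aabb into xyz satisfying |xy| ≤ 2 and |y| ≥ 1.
3

For s = 'aabb' with pumping length p = 2:

Constraints: |xy| ≤ 2, |y| > 0

Valid decompositions (|xy| ≤ p, |y| ≥ 1):
  • x='', y='a', z='abb'
  • x='a', y='a', z='bb'
  • x='', y='aa', z='bb'

Total count: 3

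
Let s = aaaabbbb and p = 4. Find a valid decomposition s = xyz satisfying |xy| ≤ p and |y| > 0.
x = '', y = 'aaaa', z = 'bbbb'

For s = aaaabbbb and p = 4, one valid decomposition is:
- x = '' (length 0)
- y = 'aaaa' (length 4)
- z = 'bbbb' (length 4)

Verification:
- xyz = '' + 'aaaa' + 'bbbb' = aaaabbbb ✓
- |xy| = 4 ≤ 4 ✓
- |y| = 4 > 0 ✓

All pumping lemma constraints are satisfied.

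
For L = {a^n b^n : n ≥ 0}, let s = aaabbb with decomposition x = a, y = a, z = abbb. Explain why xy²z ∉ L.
xy²z = aaaabbb ∉ L

Pumping with i = 2 replaces y = a by y² = aa:
- Original: s = xyz = aaabbb; aaabbb = a^3 b^3 has equal counts (3 = 3), so it is in L
- Pumped: xy²z = a · aa · abbb = aaaabbb
- aaaabbb has 4 a's and 3 b's; 4 ≠ 3, so it is not in L

The pumping lemma would require xy²z ∈ L, so this decomposition yields a contradiction.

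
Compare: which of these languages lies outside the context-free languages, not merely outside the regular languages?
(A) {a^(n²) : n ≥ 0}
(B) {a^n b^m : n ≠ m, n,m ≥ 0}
(A) {a^(n²) : n ≥ 0}

(A) {a^(n²) : n ≥ 0} requires the CFL pumping lemma.

- {a^n b^m : n ≠ m, n,m ≥ 0} is context-free (but not regular)
  • Can be shown non-regular with the regular pumping lemma
  • After pumping a's, we can make n = m

- {a^(n²) : n ≥ 0} is NOT context-free
  • Requires the CFL pumping lemma to prove
  • Gaps between squares grow unboundedly

The CFL pumping lemma is "stronger" in that it can prove non-membership
in the larger class of context-free languages.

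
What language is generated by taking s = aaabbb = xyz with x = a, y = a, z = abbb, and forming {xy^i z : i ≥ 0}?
{xy^i z : i ≥ 0} = {a^(2+i) b^3 : i ≥ 0} = {aabbb, aaabbb, aaaabbb, ...}

With x = a, y = a, z = abbb: Starting with aaabbb and pumping the second 'a', we get strings with 2+i a's followed by 3 b's for i = 0, 1, 2, ...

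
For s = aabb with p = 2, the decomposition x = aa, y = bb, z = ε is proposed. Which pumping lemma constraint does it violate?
Violated: |xy| ≤ p

The decomposition x = aa, y = bb, z = ε for s = aabb with p = 2
violates the constraint: |xy| ≤ p

|xy| = |aabb| = 4 > 2 = p. The decomposition puts too many characters in xy.

Pumping lemma constraints:
1. xyz = s (decomposition is valid)
2. |xy| ≤ p
3. |y| > 0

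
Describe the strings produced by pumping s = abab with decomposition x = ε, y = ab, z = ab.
{xy^i z : i ≥ 0} = {(ab)^(i+1) : i ≥ 0} = {ab, abab, ababab, ...}

With x = ε, y = ab, z = ab: Pumping 'ab' gives strings of alternating a's and b's.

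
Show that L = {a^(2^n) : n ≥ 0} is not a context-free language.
Assume for contradiction that L is context-free, and let p ≥ 1 be the pumping length given by the pumping lemma for CFLs.
Choose s = a^(2^p). Then s ∈ L and |s| = 2^p ≥ p.
By the CFL pumping lemma, s = uvxyz for some u, v, x, y, z with |vxy| ≤ p, |vy| ≥ 1, and uv^i xy^i z ∈ L for every i ≥ 0.
All symbols are a's, so only lengths matter: let k = |vy|, with 1 ≤ k ≤ |vxy| ≤ p < 2^p.

Take i = 2: |uv²xy²z| = 2^p + k, and 2^p < 2^p + k < 2^p + 2^p = 2^(p+1).
So the length lies strictly between consecutive powers of two and is not a power of 2; uv²xy²z ∉ L.

This contradicts the CFL pumping lemma, which requires uv^i xy^i z ∈ L for all i ≥ 0.
Hence L = {a^(2^n) : n ≥ 0} is not context-free. ∎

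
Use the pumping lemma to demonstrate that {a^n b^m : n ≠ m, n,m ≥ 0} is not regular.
Assume for contradiction that L is regular, and let p ≥ 1 be the pumping length given by the pumping lemma.
Choose s = a^p b^(p + p!). Then s ∈ L because p ≠ p + p! (as p! ≥ 1), and |s| ≥ p.
By the pumping lemma, s = xyz for some x, y, z with |xy| ≤ p, |y| ≥ 1, and xy^i z ∈ L for every i ≥ 0.
Since |xy| ≤ p and the first p symbols of s are all a's, y = a^k for some k with 1 ≤ k ≤ p.
For every i ≥ 0, xy^i z = a^(p + (i − 1)k) b^(p + p!).

Because 1 ≤ k ≤ p, k divides p!. Let t = p!/k (a positive integer) and take i = t + 1.
Then the number of a's is p + tk = p + p!, which equals the number of b's.
So xy^(t+1) z = a^(p + p!) b^(p + p!) has equally many a's and b's and is NOT in L.

This contradicts the pumping lemma, which requires xy^i z ∈ L for all i ≥ 0.
Hence L = {a^n b^m : n ≠ m, n,m ≥ 0} is not regular. ∎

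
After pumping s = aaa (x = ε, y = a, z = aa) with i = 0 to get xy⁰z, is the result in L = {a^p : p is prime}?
Yes

xy⁰z = ε · ε · aa = aa.
aa has length 2, which is prime, so it is in L.
(A single pumped string landing in L is not a contradiction by itself; a non-regularity proof needs some i for which xy^i z ∉ L, for every admissible decomposition.)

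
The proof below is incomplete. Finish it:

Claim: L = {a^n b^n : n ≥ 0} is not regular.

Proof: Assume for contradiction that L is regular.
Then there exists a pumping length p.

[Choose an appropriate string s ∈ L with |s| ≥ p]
s = a^p b^p

This string is in L (has equal a's and b's) and has length 2p ≥ p.
Any decomposition xyz with |xy| ≤ p means y consists only of a's,
so pumping will unbalance the counts.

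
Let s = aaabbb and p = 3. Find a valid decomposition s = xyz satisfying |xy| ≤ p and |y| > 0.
x = '', y = 'aaa', z = 'bbb'

For s = aaabbb and p = 3, one valid decomposition is:
- x = '' (length 0)
- y = 'aaa' (length 3)
- z = 'bbb' (length 3)

Verification:
- xyz = '' + 'aaa' + 'bbb' = aaabbb ✓
- |xy| = 3 ≤ 3 ✓
- |y| = 3 > 0 ✓

All pumping lemma constraints are satisfied.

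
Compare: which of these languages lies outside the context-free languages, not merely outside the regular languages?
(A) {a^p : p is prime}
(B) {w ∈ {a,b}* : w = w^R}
(A) {a^p : p is prime}

(A) {a^p : p is prime} requires the CFL pumping lemma.

- {w ∈ {a,b}* : w = w^R} is context-free (but not regular)
  • Can be shown non-regular with the regular pumping lemma
  • After pumping, the string is no longer symmetric

- {a^p : p is prime} is NOT context-free
  • Requires the CFL pumping lemma to prove
  • The CFL pumping lemma also fails because prime gaps are unbounded

The CFL pumping lemma is "stronger" in that it can prove non-membership
in the larger class of context-free languages.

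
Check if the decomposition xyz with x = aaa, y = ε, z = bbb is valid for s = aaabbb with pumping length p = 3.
Violated: |y| > 0

The decomposition x = aaa, y = ε, z = bbb for s = aaabbb with p = 3
violates the constraint: |y| > 0

|y| = 0, but the pumping lemma requires |y| > 0 (y must be non-empty).

Pumping lemma constraints:
1. xyz = s (decomposition is valid)
2. |xy| ≤ p
3. |y| > 0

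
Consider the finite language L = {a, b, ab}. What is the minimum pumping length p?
p = 3

For a finite language L, the pumping lemma holds vacuously if p > max|s| for s ∈ L.

The longest string in L = {a, b, ab} has length 2.
If p = 3, then no string s ∈ L has |s| ≥ p, so the condition is vacuously true.

The minimum pumping length is p = 3.

Why no smaller p works: for any p ≤ 2, the longest string s ∈ L has |s| = 2 ≥ p, so it would
have to be pumpable; but pumping up (i = 2, 3, ...) produces ever longer strings, which cannot all lie in the
finite language L. So the pumping property fails for every p ≤ 2.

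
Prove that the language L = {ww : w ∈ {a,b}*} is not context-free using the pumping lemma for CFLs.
Assume for contradiction that L is context-free, and let p ≥ 1 be the pumping length given by the pumping lemma for CFLs.
Choose s = a^p b^p a^p b^p. Then s ∈ L (take w = a^p b^p) and |s| = 4p ≥ p.
By the CFL pumping lemma, s = uvxyz for some u, v, x, y, z with |vxy| ≤ p, |vy| ≥ 1, and uv^i xy^i z ∈ L for every i ≥ 0.

Write s as four blocks A₁ B₁ A₂ B₂ with A₁ = A₂ = a^p and B₁ = B₂ = b^p. Since |vxy| ≤ p, the window vxy lies inside at most two adjacent blocks. Take i = 0 and let t = uxz, so |t| = 4p − |vy| with 1 ≤ |vy| ≤ p. If |t| is odd, t ∉ L immediately, so assume |vy| is even (hence |vy| ≥ 2) and |t|/2 = 2p − |vy|/2, which satisfies p ≤ |t|/2 ≤ 2p − 1.

Case 1 (vxy inside A₁B₁): t = a^(p−j) b^(p−l) a^p b^p with j + l = |vy|. The second half of t has length < 2p, so it is a suffix of the trailing a^p b^p and ends in b; the first half is a^(p−j) b^(p−l) a^((j+l)/2), which ends in a because (j+l)/2 ≥ 1. The halves differ, so t ∉ L.

Case 2 (vxy inside B₁A₂, straddling the middle): t = a^p b^(p−j) a^(p−l) b^p with j + l = |vy|. If t = ww, then w is a prefix of t of length ≥ p, so w begins with a^p; and w is a suffix of t of length ≥ p, so w ends with b^p. That forces |w| ≥ 2p, contradicting |w| = |t|/2 ≤ 2p − 1. So t ∉ L.

Case 3 (vxy inside A₂B₂): t = a^p b^p a^(p−j) b^(p−l) with j + l = |vy|. The first half of t is a prefix of a^p b^p, so it begins with a; the second half is b^((j+l)/2) a^(p−j) b^(p−l), which begins with b. The halves differ, so t ∉ L.

In every case uv⁰xy⁰z = uxz ∉ L.

This contradicts the CFL pumping lemma, which requires uv^i xy^i z ∈ L for all i ≥ 0.
Hence L = {ww : w ∈ {a,b}*} is not context-free. ∎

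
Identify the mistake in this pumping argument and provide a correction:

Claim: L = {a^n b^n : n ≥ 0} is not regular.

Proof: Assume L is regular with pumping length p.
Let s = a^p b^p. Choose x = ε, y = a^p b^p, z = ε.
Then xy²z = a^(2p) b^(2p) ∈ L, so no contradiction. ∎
Error: The decomposition violates |xy| ≤ p. With y = a^p b^p, |xy| = |y| = 2p > p. (The proof also miscomputes xy²z, which would be a^p b^p a^p b^p rather than a^(2p) b^(2p), and it wrongly treats one harmless decomposition as settling the matter — the prover does not get to choose the decomposition.)

Correction: The pumping lemma requires |xy| ≤ p, and the argument must handle every decomposition satisfying |xy| ≤ p, |y| ≥ 1. Since s starts with p a's, any such y consists only of a's, say y = a^k with k ≥ 1. Then xy²z = a^(p+k) b^p has unequal numbers of a's and b's, so xy²z ∉ L — the required contradiction.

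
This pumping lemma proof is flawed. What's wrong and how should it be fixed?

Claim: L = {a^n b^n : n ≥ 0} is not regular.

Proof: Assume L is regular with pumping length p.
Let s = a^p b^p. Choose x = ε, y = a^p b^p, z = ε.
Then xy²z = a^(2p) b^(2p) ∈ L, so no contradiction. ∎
Error: The decomposition violates |xy| ≤ p. With y = a^p b^p, |xy| = |y| = 2p > p. (The proof also miscomputes xy²z, which would be a^p b^p a^p b^p rather than a^(2p) b^(2p), and it wrongly treats one harmless decomposition as settling the matter — the prover does not get to choose the decomposition.)

Correction: The pumping lemma requires |xy| ≤ p, and the argument must handle every decomposition satisfying |xy| ≤ p, |y| ≥ 1. Since s starts with p a's, any such y consists only of a's, say y = a^k with k ≥ 1. Then xy²z = a^(p+k) b^p has unequal numbers of a's and b's, so xy²z ∉ L — the required contradiction.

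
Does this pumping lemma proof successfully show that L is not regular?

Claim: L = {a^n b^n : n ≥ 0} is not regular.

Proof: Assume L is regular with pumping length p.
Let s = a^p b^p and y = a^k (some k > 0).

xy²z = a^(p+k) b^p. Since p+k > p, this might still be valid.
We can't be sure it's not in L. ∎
The proof is INCORRECT.

Error: The conclusion is wrong.
xy²z = a^(p+k) b^p is definitely NOT in L because the number of a's (p+k) ≠ number of b's (p).
The proof incorrectly doubts what is actually a valid contradiction.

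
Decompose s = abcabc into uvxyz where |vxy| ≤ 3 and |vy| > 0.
u='ab', v='c', x='a', y='b', z='c'

For s = abcabc with pumping length p = 3:

One valid decomposition:
- u = 'ab'
- v = 'c'
- x = 'a'
- y = 'b'
- z = 'c'

Verification:
- uvxyz = 'ab' + 'c' + 'a' + 'b' + 'c' = abcabc ✓
- |vxy| = |'cab'| = 3 ≤ 3 ✓
- |vy| = |'cb'| = 2 > 0 ✓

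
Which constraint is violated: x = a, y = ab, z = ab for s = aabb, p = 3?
Violated: xyz = s

The decomposition x = a, y = ab, z = ab for s = aabb with p = 3
violates the constraint: xyz = s

xyz = 'a' + 'ab' + 'ab' = 'aabab' ≠ 'aabb' = s. The decomposition doesn't reconstruct s.

Pumping lemma constraints:
1. xyz = s (decomposition is valid)
2. |xy| ≤ p
3. |y| > 0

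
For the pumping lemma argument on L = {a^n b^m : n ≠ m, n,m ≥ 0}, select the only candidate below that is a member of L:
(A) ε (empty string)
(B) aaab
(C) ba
(B) aaab

The pumping lemma is applied to a string s that lies in L, so first check membership of each option:
- (A) ε = a^0 b^0 has n = m = 0, so it is not in L ✗
- (B) aaab = a^3 b^1 with 3 ≠ 1, so it is in L ✓
- (C) ba has an a after a b, so it is not of the form a^n b^m and is not in L ✗

Only (B) aaab is in L, so it is the only candidate that could play the role of s.
(In a complete proof one picks s in terms of the pumping length p so that |s| ≥ p is guaranteed; a fixed string like aaab illustrates the shape of such an s.)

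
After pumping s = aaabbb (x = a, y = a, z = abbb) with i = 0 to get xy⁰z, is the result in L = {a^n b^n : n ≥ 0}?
No

xy⁰z = a · ε · abbb = aabbb.
aabbb has 2 a's and 3 b's; 2 ≠ 3, so it is not in L.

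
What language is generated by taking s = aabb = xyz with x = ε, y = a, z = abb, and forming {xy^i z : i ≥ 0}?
{xy^i z : i ≥ 0} = {a^(i+1) b^2 : i ≥ 0} = {abb, aabb, aaabb, ...}

With x = ε, y = a, z = abb: Starting with aabb and pumping the first 'a' (z = abb keeps the second 'a'), we get strings with i+1 a's followed by 2 b's for i = 0, 1, 2, ...; note bb is not produced because z always contributes one a.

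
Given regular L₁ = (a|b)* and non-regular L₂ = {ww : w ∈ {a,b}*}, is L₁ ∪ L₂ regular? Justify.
Yes — L₁ ∪ L₂ is regular.

{ww} ⊆ (a|b)*, so L₁ ∪ L₂ = (a|b)*, which is regular.

Note that the bare facts "L₁ regular, L₂ non-regular" do not settle the question by themselves: the closure of regular languages under ∪, ∩, complement and difference applies only when BOTH operands are regular. With a non-regular operand the result can come out regular or non-regular depending on the specific languages, so one has to work out L₁ ∪ L₂ for this particular pair, as above.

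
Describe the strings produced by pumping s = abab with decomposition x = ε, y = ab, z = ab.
{xy^i z : i ≥ 0} = {(ab)^(i+1) : i ≥ 0} = {ab, abab, ababab, ...}

With x = ε, y = ab, z = ab: Pumping 'ab' gives strings of alternating a's and b's.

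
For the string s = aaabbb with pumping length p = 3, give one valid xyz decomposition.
x = 'a', y = 'aa', z = 'bbb'

For s = aaabbb and p = 3, one valid decomposition is:
- x = 'a' (length 1)
- y = 'aa' (length 2)
- z = 'bbb' (length 3)

Verification:
- xyz = 'a' + 'aa' + 'bbb' = aaabbb ✓
- |xy| = 3 ≤ 3 ✓
- |y| = 2 > 0 ✓

All pumping lemma constraints are satisfied.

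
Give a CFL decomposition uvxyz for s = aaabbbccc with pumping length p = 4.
u='aa', v='a', x='bb', y='b', z='ccc'

For s = aaabbbccc with pumping length p = 4:

One valid decomposition:
- u = 'aa'
- v = 'a'
- x = 'bb'
- y = 'b'
- z = 'ccc'

Verification:
- uvxyz = 'aa' + 'a' + 'bb' + 'b' + 'ccc' = aaabbbccc ✓
- |vxy| = |'abbb'| = 4 ≤ 4 ✓
- |vy| = |'ab'| = 2 > 0 ✓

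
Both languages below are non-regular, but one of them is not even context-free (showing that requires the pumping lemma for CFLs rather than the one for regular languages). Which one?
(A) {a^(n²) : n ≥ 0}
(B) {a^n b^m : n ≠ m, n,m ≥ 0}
(A) {a^(n²) : n ≥ 0}

(A) {a^(n²) : n ≥ 0} requires the CFL pumping lemma.

- {a^n b^m : n ≠ m, n,m ≥ 0} is context-free (but not regular)
  • Can be shown non-regular with the regular pumping lemma
  • After pumping a's, we can make n = m

- {a^(n²) : n ≥ 0} is NOT context-free
  • Requires the CFL pumping lemma to prove
  • Gaps between squares grow unboundedly

The CFL pumping lemma is "stronger" in that it can prove non-membership
in the larger class of context-free languages.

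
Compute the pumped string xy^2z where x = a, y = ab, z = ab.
aababab

Given x = 'a', y = 'ab', z = 'ab' and i = 2:

xy^2z = x + y·y·...·y (2 times) + z
       = 'a' + 'ab'^2 + 'ab'
       = 'a' + 'abab' + 'ab'
       = 'aababab'

The pumped string is 'aababab' with length 7.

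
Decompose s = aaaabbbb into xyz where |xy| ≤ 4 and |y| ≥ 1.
x = '', y = 'aaa', z = 'abbbb'

For s = aaaabbbb and p = 4, one valid decomposition is:
- x = '' (length 0)
- y = 'aaa' (length 3)
- z = 'abbbb' (length 5)

Verification:
- xyz = '' + 'aaa' + 'abbbb' = aaaabbbb ✓
- |xy| = 3 ≤ 4 ✓
- |y| = 3 > 0 ✓

All pumping lemma constraints are satisfied.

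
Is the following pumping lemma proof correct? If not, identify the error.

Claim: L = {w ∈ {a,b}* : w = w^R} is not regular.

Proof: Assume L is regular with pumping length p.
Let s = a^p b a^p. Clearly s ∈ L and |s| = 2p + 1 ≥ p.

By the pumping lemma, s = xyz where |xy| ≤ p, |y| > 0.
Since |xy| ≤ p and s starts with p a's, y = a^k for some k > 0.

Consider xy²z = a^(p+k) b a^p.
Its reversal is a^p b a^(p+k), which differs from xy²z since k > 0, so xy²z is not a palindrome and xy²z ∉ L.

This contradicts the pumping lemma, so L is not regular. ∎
The proof is correct.

This proof is valid because:
1. s = a^p b a^p is in L and is chosen in terms of p, so |s| ≥ p holds for every p
2. The decomposition analysis is correct: |xy| ≤ p forces y to lie inside the leading a's
3. The contradiction is valid: a^(p+k) b a^p has more a's before the b than after it, so it is not a palindrome
4. The conclusion follows logically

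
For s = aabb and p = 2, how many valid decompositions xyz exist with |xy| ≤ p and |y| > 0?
3

For s = 'aabb' with pumping length p = 2:

Constraints: |xy| ≤ 2, |y| > 0

Valid decompositions (|xy| ≤ p, |y| ≥ 1):
  • x='', y='a', z='abb'
  • x='a', y='a', z='bb'
  • x='', y='aa', z='bb'

Total count: 3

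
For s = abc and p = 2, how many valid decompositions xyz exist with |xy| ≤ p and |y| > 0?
3

For s = 'abc' with pumping length p = 2:

Constraints: |xy| ≤ 2, |y| > 0

Valid decompositions (|xy| ≤ p, |y| ≥ 1):
  • x='', y='a', z='bc'
  • x='a', y='b', z='c'
  • x='', y='ab', z='c'

Total count: 3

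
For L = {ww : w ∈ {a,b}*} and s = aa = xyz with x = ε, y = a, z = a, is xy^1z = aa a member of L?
Yes

xy¹z = ε · a · a = aa.
aa splits into halves a · a, which are equal, so it is in L (w = a).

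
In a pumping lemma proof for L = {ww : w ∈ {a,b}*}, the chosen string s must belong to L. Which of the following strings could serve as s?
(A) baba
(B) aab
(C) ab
(A) baba

The pumping lemma is applied to a string s that lies in L, so first check membership of each option:
- (A) baba splits into halves ba · ba, which are equal, so it is in L (w = ba) ✓
- (B) aab has odd length 3, so it cannot be written as ww and is not in L ✗
- (C) ab has length 2; its halves are a and b, which differ, so it is not in L ✗

Only (A) baba is in L, so it is the only candidate that could play the role of s.
(In a complete proof one picks s in terms of the pumping length p so that |s| ≥ p is guaranteed; a fixed string like baba illustrates the shape of such an s.)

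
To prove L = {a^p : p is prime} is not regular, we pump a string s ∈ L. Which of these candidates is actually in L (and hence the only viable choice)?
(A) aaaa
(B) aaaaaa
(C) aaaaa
(C) aaaaa

The pumping lemma is applied to a string s that lies in L, so first check membership of each option:
- (A) aaaa has length 4 = 2 × 2, which is not prime, so it is not in L ✗
- (B) aaaaaa has length 6 = 2 × 3, which is not prime, so it is not in L ✗
- (C) aaaaa has length 5, which is prime, so it is in L ✓

Only (C) aaaaa is in L, so it is the only candidate that could play the role of s.
(In a complete proof one picks s in terms of the pumping length p so that |s| ≥ p is guaranteed; a fixed string like aaaaa illustrates the shape of such an s.)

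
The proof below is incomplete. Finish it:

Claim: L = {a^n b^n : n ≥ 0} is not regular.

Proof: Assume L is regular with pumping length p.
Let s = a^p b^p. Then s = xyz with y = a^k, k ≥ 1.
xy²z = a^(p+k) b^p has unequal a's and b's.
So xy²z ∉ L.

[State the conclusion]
This contradicts the pumping lemma for regular languages,
which guarantees xy^i z ∈ L for all i ≥ 0.

Since our assumption that L is regular leads to a contradiction,
we conclude that L = {a^n b^n : n ≥ 0} is NOT regular. ∎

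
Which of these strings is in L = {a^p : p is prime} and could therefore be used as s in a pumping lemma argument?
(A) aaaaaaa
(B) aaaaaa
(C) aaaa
(A) aaaaaaa

The pumping lemma is applied to a string s that lies in L, so first check membership of each option:
- (A) aaaaaaa has length 7, which is prime, so it is in L ✓
- (B) aaaaaa has length 6 = 2 × 3, which is not prime, so it is not in L ✗
- (C) aaaa has length 4 = 2 × 2, which is not prime, so it is not in L ✗

Only (A) aaaaaaa is in L, so it is the only candidate that could play the role of s.
(In a complete proof one picks s in terms of the pumping length p so that |s| ≥ p is guaranteed; a fixed string like aaaaaaa illustrates the shape of such an s.)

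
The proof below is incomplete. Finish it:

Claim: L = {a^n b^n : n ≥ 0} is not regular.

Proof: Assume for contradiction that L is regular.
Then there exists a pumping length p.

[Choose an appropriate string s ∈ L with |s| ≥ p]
s = a^p b^p

This string is in L (has equal a's and b's) and has length 2p ≥ p.
Any decomposition xyz with |xy| ≤ p means y consists only of a's,
so pumping will unbalance the counts.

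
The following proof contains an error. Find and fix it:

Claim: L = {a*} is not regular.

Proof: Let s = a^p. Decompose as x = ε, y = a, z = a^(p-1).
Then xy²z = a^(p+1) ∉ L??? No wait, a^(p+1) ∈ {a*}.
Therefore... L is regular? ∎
Error: The proof attempts to show a*  is not regular, but a* IS regular!

Correction: a* is a regular language (recognized by a simple DFA with one accepting state and self-loop on 'a'). The pumping lemma can only prove non-regularity, not regularity. For regular languages, pumping always works.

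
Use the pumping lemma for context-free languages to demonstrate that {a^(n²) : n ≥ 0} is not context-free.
Assume for contradiction that L is context-free, and let p ≥ 1 be the pumping length given by the pumping lemma for CFLs.
Choose s = a^(p²). Then s ∈ L and |s| = p² ≥ p.
By the CFL pumping lemma, s = uvxyz for some u, v, x, y, z with |vxy| ≤ p, |vy| ≥ 1, and uv^i xy^i z ∈ L for every i ≥ 0.
All symbols are a's, so only lengths matter: let k = |vy|, with 1 ≤ k ≤ |vxy| ≤ p.

Take i = 2: |uv²xy²z| = p² + k, and p² < p² + k ≤ p² + p < (p + 1)².
So the length lies strictly between consecutive squares and is not a perfect square; uv²xy²z ∉ L.

This contradicts the CFL pumping lemma, which requires uv^i xy^i z ∈ L for all i ≥ 0.
Hence L = {a^(n²) : n ≥ 0} is not context-free. ∎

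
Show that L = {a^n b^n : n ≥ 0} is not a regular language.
Assume for contradiction that L is regular, and let p ≥ 1 be the pumping length given by the pumping lemma.
Choose s = a^p b^p. Then s ∈ L and |s| = 2p ≥ p.
By the pumping lemma, s = xyz for some x, y, z with |xy| ≤ p, |y| ≥ 1, and xy^i z ∈ L for every i ≥ 0.
Since |xy| ≤ p and the first p symbols of s are all a's, we must have y = a^k for some k with 1 ≤ k ≤ p.

Take i = 3: xy³z = a^(p + 2k) b^p.
This string has p + 2k a's but p b's, and p + 2k > p because k ≥ 1. So xy³z ∉ L.

This contradicts the pumping lemma, which requires xy^i z ∈ L for all i ≥ 0.
Hence L = {a^n b^n : n ≥ 0} is not regular. ∎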